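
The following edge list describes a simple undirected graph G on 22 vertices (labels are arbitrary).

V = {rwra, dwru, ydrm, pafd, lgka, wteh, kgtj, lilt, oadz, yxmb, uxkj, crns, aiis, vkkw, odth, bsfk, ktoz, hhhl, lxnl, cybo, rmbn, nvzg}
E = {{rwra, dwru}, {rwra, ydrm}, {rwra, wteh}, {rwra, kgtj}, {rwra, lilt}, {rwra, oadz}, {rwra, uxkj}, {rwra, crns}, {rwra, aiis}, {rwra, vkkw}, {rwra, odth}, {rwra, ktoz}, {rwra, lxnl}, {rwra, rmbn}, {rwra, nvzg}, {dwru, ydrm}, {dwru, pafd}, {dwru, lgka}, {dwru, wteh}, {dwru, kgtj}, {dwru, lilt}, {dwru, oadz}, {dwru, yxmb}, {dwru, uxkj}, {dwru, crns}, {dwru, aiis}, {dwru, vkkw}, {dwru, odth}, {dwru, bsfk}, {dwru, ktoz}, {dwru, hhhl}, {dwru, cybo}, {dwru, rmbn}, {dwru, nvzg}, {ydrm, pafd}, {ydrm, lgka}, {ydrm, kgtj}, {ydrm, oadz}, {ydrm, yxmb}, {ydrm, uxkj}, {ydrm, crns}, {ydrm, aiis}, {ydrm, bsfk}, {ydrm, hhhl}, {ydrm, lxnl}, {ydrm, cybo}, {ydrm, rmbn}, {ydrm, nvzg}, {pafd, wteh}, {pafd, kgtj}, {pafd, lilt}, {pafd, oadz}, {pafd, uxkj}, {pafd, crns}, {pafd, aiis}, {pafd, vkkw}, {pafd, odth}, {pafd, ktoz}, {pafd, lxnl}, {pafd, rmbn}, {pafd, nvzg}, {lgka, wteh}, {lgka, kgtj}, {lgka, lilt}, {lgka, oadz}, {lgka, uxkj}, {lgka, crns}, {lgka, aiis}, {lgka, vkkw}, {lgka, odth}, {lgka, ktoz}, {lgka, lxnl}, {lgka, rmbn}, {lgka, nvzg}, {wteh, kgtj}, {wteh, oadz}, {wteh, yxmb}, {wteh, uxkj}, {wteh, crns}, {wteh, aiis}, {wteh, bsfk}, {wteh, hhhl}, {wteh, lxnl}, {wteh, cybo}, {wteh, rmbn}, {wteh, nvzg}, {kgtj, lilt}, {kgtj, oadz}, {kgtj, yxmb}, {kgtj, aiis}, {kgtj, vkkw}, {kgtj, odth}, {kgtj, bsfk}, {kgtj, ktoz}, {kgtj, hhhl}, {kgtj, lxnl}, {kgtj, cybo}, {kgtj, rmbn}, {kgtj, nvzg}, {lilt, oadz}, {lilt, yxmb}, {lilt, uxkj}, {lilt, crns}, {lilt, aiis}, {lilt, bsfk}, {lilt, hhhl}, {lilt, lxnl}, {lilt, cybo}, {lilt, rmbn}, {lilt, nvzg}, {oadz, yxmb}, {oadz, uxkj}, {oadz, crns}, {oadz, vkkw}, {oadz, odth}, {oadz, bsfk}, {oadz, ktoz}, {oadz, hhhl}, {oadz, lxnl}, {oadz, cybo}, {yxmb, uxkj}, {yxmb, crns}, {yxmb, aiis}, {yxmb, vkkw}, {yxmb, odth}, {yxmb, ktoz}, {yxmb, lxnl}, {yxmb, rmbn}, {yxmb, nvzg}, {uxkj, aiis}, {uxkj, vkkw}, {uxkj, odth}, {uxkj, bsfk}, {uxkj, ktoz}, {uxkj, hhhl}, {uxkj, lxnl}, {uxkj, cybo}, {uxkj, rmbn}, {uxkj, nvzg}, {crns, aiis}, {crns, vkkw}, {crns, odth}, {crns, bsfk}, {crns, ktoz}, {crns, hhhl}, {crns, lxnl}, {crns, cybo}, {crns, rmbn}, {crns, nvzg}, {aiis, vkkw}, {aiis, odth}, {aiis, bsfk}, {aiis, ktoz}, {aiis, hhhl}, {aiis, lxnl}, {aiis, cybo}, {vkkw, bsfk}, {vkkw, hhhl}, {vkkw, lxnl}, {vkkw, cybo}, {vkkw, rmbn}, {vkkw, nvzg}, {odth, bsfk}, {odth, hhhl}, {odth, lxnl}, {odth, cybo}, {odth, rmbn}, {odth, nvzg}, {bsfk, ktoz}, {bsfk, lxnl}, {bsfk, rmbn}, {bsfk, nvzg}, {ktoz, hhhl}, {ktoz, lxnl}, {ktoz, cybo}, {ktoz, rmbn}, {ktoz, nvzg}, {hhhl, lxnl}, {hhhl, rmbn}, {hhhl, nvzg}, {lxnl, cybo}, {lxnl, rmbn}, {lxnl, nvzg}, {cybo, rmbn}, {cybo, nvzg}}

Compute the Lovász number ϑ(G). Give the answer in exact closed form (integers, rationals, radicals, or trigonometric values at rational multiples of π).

N(aiis) = {rwra, dwru, ydrm, pafd, lgka, wteh, kgtj, lilt, yxmb, uxkj, crns, vkkw, odth, bsfk, ktoz, hhhl, lxnl, cybo}, |N(aiis)| = 18.
Vertex ktoz has 16 neighbors: rwra, dwru, pafd, lgka, kgtj, oadz, yxmb, uxkj, crns, aiis, bsfk, hhhl, lxnl, cybo, rmbn, nvzg.
Vertex vkkw has 16 neighbors: rwra, dwru, pafd, lgka, kgtj, oadz, yxmb, uxkj, crns, aiis, bsfk, hhhl, lxnl, cybo, rmbn, nvzg.
deg(lxnl) = 20; N(lxnl) = {rwra, ydrm, pafd, lgka, wteh, kgtj, lilt, oadz, yxmb, uxkj, crns, aiis, vkkw, odth, bsfk, ktoz, hhhl, cybo, rmbn, nvzg}.
G = K_{7,6,4,3,2}: α = 7 = χ(Ḡ), so ϑ = 7.
≈ 7.00000000 (to 8 d.p.).
Lovász sandwich 7 ≤ 7 ≤ 7: collapsed.

7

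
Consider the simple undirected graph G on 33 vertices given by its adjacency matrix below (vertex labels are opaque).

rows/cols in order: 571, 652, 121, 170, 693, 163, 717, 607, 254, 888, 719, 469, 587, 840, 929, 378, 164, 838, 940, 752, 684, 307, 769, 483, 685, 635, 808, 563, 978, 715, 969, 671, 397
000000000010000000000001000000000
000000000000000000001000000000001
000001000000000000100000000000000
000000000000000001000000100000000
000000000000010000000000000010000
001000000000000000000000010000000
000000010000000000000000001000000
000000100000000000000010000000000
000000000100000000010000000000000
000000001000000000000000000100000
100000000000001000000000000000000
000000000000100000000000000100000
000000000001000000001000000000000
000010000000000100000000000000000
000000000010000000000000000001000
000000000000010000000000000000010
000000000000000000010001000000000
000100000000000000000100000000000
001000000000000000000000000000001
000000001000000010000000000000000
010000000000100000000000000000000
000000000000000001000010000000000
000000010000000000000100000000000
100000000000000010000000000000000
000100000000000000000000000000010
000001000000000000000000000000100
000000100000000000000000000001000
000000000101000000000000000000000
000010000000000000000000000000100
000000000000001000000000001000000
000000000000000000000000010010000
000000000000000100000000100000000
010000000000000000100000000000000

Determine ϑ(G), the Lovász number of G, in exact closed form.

Vertex 378 has 2 neighbors: 840, 671.
N(969) = {635, 978}, |N(969)| = 2.
deg(163) = 2; N(163) = {121, 635}.
deg(483) = 2; N(483) = {571, 164}.
2-regular, N=33; this is C_{33}, the 33-cycle.
The 17 distinct eigenvalues: [2.0, 1.96386, 1.85674, 1.68251, 1.44747, 1.16011, 0.83083, 0.47152, 0.09516, -0.28463, -0.65414, -1.0, -1.30972, -1.57211, -1.77767, -1.91899, -1.99094].
Lovász (edge-transitive): ϑ = −33·(-2*cos(pi/33))/((2)−(-2*cos(pi/33))) = 33*cos(pi/33)/(cos(pi/33) + 1).
≈ 16.4626 (to 4 d.p.).
16 ≤ 33*cos(pi/33)/(cos(pi/33) + 1) ≤ 17: both strict.

33*cos(pi/33)/(cos(pi/33) + 1)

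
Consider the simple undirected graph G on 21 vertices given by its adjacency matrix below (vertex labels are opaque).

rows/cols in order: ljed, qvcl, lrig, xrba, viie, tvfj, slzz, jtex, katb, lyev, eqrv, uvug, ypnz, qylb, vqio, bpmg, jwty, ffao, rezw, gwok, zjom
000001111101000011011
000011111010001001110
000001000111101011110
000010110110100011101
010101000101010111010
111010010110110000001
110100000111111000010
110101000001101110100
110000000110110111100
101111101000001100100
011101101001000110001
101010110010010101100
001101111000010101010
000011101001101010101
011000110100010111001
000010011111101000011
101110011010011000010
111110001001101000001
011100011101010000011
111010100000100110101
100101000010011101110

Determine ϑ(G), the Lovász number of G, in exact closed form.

6

deg(slzz) = 10; N(slzz) = {ljed, qvcl, xrba, lyev, eqrv, uvug, ypnz, qylb, vqio, gwok}.
deg(jtex) = 10; N(jtex) = {ljed, qvcl, xrba, tvfj, uvug, ypnz, vqio, bpmg, jwty, rezw}.
Vertex rezw has 10 neighbors: qvcl, lrig, xrba, jtex, katb, lyev, uvug, qylb, gwok, zjom.
N(ljed) = {tvfj, slzz, jtex, katb, lyev, uvug, jwty, ffao, gwok, zjom}, |N(ljed)| = 10.
deg(v) = 10 for all v (|V|=21); Kneser K(7,2) on C(7,2)=21 vertices.
spec(A) ≈ [10.0, 1.0, -4.0] (distinct, 3 d.p.).
λ_max=10, λ_min=-4; ϑ = −21·λ_min/(λ_max−λ_min) = 6.
≈ 6.0000000 (to 7 d.p.).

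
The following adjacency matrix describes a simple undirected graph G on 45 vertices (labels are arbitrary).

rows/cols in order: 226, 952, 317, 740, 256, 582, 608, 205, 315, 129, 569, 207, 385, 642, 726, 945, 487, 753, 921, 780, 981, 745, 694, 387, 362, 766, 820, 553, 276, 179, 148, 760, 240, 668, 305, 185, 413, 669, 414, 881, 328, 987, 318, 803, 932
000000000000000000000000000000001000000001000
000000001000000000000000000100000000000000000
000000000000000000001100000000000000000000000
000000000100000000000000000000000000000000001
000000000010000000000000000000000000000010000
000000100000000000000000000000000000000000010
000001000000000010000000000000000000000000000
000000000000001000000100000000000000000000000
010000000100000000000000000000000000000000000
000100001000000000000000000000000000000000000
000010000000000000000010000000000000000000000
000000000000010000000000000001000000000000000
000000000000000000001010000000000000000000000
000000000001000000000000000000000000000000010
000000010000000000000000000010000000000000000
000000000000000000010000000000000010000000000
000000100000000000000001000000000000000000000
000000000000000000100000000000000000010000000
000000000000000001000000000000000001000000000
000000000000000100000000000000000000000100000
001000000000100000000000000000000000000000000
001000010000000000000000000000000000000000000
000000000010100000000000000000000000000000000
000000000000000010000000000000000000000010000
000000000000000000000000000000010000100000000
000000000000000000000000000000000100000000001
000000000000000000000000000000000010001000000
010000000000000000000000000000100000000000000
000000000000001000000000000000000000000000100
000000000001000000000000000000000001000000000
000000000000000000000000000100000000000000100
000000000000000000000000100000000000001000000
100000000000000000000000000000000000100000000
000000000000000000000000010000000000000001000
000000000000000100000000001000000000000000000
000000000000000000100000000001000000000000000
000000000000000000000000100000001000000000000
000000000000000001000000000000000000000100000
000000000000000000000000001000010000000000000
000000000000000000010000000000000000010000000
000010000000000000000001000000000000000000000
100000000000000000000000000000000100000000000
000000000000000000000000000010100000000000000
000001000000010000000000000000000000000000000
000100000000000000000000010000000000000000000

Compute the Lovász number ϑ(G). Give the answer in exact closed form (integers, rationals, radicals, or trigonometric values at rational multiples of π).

45*cos(pi/45)/(cos(pi/45) + 1)

deg(387) = 2; N(387) = {487, 328}.
N(668) = {766, 987}, |N(668)| = 2.
Vertex 803 has 2 neighbors: 582, 642.
N(276) = {726, 318}, |N(276)| = 2.
G on 45 vertices is 2-regular; the odd cycle C_{45}.
spec(A) ≈ [2.0, 1.98054, 1.92252, 1.82709, 1.6961, 1.53209, 1.33826, 1.11839, 0.87674, 0.61803, 0.3473, 0.0698, -0.20906, -0.48384, -0.74921, -1.0, -1.23132, -1.43868, -1.61803, -1.7659, -1.87939, -1.9563, -1.99513] (distinct, 5 d.p.).
ϑ = −N·λ_min/(λ_max−λ_min) = −45·(-2*cos(pi/45))/(2−(-2*cos(pi/45))) = 45*cos(pi/45)/(cos(pi/45) + 1).
≈ 22.472562147 (to 9 d.p.).
Check 22 ≤ 45*cos(pi/45)/(cos(pi/45) + 1) ≤ 23: both strict.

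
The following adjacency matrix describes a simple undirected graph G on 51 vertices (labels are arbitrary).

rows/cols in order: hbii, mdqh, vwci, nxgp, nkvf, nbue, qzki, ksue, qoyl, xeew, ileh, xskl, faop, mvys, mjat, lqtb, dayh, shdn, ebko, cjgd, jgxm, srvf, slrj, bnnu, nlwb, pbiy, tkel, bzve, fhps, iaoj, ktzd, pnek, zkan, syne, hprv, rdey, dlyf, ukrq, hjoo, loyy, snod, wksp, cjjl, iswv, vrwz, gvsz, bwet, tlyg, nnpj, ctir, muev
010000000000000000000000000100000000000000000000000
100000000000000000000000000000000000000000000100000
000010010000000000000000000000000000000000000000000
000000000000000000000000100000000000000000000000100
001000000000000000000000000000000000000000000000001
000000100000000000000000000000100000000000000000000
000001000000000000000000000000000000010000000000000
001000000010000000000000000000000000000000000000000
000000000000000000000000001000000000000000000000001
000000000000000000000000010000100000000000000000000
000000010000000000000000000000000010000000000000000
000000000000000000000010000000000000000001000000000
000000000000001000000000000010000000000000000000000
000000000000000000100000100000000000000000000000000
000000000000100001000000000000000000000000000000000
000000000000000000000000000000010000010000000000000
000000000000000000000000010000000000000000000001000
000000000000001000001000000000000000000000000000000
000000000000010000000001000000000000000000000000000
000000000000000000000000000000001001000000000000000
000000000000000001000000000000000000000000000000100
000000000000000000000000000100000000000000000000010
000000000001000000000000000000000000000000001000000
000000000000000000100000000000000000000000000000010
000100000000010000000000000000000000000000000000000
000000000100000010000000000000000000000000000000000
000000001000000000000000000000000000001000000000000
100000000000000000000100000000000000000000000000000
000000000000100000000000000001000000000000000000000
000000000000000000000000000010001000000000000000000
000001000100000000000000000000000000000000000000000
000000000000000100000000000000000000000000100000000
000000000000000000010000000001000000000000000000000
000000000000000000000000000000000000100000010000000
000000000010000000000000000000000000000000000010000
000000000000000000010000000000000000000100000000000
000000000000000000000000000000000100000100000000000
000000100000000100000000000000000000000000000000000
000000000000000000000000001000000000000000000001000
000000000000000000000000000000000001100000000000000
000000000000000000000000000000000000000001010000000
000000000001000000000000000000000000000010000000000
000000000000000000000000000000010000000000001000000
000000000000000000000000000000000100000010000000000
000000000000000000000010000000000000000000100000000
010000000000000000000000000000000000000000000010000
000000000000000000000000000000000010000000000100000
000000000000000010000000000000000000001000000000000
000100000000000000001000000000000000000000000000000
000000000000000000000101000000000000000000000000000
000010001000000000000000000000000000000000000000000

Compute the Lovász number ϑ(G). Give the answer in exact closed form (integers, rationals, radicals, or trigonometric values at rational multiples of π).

N(mdqh) = {hbii, gvsz}, |N(mdqh)| = 2.
N(ukrq) = {qzki, lqtb}, |N(ukrq)| = 2.
deg(bzve) = 2; N(bzve) = {hbii, srvf}.
N(bwet) = {hprv, gvsz}, |N(bwet)| = 2.
Regular of degree 2 on 51 vertices: connected 2-regular on 51 ⇒ C_{51}.
The 26 distinct eigenvalues: [2.0, 1.985, 1.94, 1.865, 1.762, 1.632, 1.478, 1.301, 1.105, 0.891, 0.665, 0.428, 0.185, -0.062, -0.307, -0.547, -0.78, -1.0, -1.205, -1.392, -1.558, -1.7, -1.817, -1.906, -1.966, -1.996].
ϑ = −N·λ_min/(λ_max−λ_min) = −51·(-2*cos(pi/51))/(2−(-2*cos(pi/51))) = 51*cos(pi/51)/(cos(pi/51) + 1).
≈ 25.47579 (to 5 d.p.).
Lovász sandwich 25 ≤ 51*cos(pi/51)/(cos(pi/51) + 1) ≤ 26: both strict.

51*cos(pi/51)/(cos(pi/51) + 1)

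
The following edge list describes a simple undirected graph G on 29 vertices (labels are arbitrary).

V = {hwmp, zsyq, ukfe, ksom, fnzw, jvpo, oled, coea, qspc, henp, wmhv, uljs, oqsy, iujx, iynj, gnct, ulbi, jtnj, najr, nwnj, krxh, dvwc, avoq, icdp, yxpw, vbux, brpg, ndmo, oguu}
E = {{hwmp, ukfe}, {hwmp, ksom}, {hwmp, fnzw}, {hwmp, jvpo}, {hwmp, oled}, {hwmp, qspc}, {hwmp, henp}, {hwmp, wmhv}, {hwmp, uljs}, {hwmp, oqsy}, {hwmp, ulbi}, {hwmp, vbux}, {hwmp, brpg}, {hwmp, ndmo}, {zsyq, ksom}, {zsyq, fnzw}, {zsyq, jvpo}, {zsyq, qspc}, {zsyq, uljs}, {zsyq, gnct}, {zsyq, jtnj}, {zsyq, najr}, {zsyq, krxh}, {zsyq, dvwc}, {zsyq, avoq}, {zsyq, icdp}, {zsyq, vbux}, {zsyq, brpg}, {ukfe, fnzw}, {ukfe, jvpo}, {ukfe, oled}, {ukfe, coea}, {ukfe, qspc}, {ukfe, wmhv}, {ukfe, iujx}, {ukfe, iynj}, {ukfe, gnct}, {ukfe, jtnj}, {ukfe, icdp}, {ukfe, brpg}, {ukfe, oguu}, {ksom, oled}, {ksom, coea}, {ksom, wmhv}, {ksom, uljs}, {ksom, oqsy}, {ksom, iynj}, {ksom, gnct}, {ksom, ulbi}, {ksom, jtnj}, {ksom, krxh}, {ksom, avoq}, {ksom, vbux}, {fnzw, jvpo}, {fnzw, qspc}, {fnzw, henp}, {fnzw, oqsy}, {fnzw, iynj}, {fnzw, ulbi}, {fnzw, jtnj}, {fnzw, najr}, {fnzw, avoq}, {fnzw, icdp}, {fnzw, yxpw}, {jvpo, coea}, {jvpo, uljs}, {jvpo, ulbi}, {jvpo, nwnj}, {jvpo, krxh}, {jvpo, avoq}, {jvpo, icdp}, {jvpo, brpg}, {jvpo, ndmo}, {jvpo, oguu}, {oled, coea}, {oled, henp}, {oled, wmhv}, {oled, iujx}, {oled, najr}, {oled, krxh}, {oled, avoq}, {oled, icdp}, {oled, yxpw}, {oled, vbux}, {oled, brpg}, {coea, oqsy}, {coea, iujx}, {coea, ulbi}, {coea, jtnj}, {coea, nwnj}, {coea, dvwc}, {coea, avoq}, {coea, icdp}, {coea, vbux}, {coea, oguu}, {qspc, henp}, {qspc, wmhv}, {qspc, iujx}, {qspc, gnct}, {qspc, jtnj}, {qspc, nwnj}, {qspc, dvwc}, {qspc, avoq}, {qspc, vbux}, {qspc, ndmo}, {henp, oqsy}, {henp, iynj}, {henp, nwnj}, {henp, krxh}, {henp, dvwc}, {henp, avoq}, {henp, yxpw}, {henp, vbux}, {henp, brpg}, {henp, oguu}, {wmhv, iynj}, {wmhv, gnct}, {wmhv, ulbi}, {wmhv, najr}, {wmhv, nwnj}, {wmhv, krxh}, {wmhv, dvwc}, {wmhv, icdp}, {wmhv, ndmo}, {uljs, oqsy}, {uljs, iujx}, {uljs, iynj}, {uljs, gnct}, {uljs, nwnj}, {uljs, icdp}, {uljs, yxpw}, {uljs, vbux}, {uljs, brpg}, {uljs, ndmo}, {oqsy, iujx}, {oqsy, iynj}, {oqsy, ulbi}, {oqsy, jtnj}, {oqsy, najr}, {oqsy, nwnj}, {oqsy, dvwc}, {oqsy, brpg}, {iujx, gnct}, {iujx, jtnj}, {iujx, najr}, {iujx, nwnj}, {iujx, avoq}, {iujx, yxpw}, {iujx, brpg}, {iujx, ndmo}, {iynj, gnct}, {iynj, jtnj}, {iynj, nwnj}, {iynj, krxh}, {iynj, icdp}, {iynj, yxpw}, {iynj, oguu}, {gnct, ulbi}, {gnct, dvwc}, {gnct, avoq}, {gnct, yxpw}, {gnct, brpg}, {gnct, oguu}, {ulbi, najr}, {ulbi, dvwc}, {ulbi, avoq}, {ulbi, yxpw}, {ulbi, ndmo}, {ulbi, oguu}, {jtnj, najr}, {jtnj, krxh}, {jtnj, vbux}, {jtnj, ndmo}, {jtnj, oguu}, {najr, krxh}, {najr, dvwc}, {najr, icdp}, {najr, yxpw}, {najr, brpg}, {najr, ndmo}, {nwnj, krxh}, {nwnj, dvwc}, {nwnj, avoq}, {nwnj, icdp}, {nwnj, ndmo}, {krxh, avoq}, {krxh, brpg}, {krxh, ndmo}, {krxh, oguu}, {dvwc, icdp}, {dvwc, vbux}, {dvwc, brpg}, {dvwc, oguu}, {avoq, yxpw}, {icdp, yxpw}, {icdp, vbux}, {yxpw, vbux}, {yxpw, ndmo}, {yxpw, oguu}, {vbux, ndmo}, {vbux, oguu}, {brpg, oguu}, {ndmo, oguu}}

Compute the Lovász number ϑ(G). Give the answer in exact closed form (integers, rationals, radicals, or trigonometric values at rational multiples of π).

sqrt(29)

Vertex ukfe has 14 neighbors: hwmp, fnzw, jvpo, oled, coea, qspc, wmhv, iujx, iynj, gnct, jtnj, icdp, brpg, oguu.
Vertex avoq has 14 neighbors: zsyq, ksom, fnzw, jvpo, oled, coea, qspc, henp, iujx, gnct, ulbi, nwnj, krxh, yxpw.
deg(dvwc) = 14; N(dvwc) = {zsyq, coea, qspc, henp, wmhv, oqsy, gnct, ulbi, najr, nwnj, icdp, vbux, brpg, oguu}.
Vertex oqsy has 14 neighbors: hwmp, ksom, fnzw, coea, henp, uljs, iujx, iynj, ulbi, jtnj, najr, nwnj, dvwc, brpg.
Every vertex has degree 14 (N=29); SR(29,14,6,7) — a Paley graph.
A has 3 distinct eigenvalues ≈ [14.0, 2.192582, -3.192582].
With N=29: ϑ(G) = 29·(-(-sqrt(29)/2 - 1/2))/(14−(-sqrt(29)/2 - 1/2)) = sqrt(29).
ϑ(G) ≈ 5.3852.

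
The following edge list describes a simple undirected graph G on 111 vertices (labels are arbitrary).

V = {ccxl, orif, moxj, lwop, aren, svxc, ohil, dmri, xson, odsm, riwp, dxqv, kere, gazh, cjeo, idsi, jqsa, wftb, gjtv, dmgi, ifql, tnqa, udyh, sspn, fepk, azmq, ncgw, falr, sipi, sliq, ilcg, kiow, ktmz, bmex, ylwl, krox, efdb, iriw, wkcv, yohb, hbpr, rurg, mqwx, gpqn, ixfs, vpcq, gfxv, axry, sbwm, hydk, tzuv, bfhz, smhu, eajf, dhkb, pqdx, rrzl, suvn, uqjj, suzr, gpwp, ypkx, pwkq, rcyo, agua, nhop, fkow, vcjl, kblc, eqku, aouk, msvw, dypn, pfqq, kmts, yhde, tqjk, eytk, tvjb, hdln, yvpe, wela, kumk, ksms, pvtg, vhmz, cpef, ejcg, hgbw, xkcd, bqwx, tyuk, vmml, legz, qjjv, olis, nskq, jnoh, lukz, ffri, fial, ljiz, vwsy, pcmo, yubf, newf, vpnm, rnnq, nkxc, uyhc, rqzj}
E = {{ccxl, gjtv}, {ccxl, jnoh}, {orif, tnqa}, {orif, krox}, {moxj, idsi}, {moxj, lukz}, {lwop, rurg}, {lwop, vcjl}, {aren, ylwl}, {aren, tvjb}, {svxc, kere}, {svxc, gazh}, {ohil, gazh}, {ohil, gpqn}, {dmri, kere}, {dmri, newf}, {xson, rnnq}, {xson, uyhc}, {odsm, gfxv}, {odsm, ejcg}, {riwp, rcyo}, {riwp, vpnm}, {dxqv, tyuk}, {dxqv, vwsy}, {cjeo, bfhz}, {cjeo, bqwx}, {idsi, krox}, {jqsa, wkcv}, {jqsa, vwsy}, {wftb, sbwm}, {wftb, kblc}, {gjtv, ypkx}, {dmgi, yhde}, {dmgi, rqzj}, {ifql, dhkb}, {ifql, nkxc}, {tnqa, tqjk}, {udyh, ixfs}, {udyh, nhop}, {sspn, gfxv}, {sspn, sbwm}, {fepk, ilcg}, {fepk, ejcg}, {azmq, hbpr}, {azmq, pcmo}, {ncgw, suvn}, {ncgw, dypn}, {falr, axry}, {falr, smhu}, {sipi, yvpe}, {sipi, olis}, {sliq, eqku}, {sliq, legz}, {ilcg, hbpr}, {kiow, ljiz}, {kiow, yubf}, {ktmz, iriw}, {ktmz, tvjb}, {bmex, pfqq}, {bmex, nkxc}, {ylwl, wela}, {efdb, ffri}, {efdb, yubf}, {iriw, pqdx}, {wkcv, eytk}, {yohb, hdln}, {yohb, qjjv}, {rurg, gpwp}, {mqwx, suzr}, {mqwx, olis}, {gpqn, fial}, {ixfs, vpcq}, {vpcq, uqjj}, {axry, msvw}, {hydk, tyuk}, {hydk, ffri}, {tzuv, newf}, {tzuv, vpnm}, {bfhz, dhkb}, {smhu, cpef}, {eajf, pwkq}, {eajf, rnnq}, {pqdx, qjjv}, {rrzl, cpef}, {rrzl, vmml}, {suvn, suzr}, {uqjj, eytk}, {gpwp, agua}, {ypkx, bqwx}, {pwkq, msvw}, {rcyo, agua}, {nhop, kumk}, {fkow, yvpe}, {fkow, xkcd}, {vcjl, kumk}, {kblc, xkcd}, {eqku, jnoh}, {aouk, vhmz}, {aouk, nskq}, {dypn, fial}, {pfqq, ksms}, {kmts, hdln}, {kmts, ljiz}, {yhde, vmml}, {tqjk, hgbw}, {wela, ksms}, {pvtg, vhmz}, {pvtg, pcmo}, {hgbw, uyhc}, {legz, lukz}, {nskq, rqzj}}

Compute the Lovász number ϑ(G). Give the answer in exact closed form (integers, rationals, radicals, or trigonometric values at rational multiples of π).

111*cos(pi/111)/(cos(pi/111) + 1)

N(ncgw) = {suvn, dypn}, |N(ncgw)| = 2.
Vertex lukz has 2 neighbors: moxj, legz.
Vertex fepk has 2 neighbors: ilcg, ejcg.
deg(efdb) = 2; N(efdb) = {ffri, yubf}.
G on 111 vertices is 2-regular; a single 111-cycle (edge-transitive).
Distinct eigenvalues (to 6 d.p.): [2.0, 1.996797, 1.987197, 1.971232, 1.948952, 1.920429, 1.885755, 1.84504, 1.798414, 1.746028, 1.688049, 1.624662, 1.556072, 1.482496, 1.404172, 1.321349, 1.234294, 1.143286, 1.048615, 0.950584, 0.849509, 0.745713, 0.639528, 0.531294, 0.421359, 0.310073, 0.197795, 0.084882, -0.028302, -0.141395, -0.254036, -0.365862, -0.476517, -0.585646, -0.692898, -0.797931, -0.900407, -1.0, -1.096389, -1.189266, -1.278334, -1.363307, -1.443912, -1.519892, -1.591004, -1.657019, -1.717727, -1.772931, -1.822457, -1.866145, -1.903855, -1.935466, -1.960877, -1.980007, -1.992795, -1.999199].
λ_max=2, λ_min=-2*cos(pi/111); ϑ = −111·λ_min/(λ_max−λ_min) = 111*cos(pi/111)/(cos(pi/111) + 1).
Numerically 55.488884.
Lovász sandwich 55 ≤ 111*cos(pi/111)/(cos(pi/111) + 1) ≤ 56: both strict.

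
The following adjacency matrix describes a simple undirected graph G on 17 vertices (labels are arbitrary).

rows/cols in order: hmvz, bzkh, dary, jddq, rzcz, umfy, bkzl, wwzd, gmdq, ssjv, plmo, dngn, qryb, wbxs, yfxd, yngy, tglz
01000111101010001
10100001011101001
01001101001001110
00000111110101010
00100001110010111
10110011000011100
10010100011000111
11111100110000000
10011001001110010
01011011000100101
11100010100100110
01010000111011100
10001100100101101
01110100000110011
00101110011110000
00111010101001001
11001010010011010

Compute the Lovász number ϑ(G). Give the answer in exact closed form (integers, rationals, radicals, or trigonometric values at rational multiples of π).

sqrt(17)

deg(qryb) = 8; N(qryb) = {hmvz, rzcz, umfy, gmdq, dngn, wbxs, yfxd, tglz}.
Vertex yfxd has 8 neighbors: dary, rzcz, umfy, bkzl, ssjv, plmo, dngn, qryb.
deg(wwzd) = 8; N(wwzd) = {hmvz, bzkh, dary, jddq, rzcz, umfy, gmdq, ssjv}.
N(ssjv) = {bzkh, jddq, rzcz, bkzl, wwzd, dngn, yfxd, tglz}, |N(ssjv)| = 8.
deg(v) = 8 for all v (|V|=17); Paley(17): SR with (k,λ,μ)=(8,3,4).
A has 3 distinct eigenvalues ≈ [8.0, 1.561553, -2.561553].
Lovász (edge-transitive): ϑ = −17·(-sqrt(17)/2 - 1/2)/((8)−(-sqrt(17)/2 - 1/2)) = sqrt(17).
≈ 4.123106 (to 6 d.p.).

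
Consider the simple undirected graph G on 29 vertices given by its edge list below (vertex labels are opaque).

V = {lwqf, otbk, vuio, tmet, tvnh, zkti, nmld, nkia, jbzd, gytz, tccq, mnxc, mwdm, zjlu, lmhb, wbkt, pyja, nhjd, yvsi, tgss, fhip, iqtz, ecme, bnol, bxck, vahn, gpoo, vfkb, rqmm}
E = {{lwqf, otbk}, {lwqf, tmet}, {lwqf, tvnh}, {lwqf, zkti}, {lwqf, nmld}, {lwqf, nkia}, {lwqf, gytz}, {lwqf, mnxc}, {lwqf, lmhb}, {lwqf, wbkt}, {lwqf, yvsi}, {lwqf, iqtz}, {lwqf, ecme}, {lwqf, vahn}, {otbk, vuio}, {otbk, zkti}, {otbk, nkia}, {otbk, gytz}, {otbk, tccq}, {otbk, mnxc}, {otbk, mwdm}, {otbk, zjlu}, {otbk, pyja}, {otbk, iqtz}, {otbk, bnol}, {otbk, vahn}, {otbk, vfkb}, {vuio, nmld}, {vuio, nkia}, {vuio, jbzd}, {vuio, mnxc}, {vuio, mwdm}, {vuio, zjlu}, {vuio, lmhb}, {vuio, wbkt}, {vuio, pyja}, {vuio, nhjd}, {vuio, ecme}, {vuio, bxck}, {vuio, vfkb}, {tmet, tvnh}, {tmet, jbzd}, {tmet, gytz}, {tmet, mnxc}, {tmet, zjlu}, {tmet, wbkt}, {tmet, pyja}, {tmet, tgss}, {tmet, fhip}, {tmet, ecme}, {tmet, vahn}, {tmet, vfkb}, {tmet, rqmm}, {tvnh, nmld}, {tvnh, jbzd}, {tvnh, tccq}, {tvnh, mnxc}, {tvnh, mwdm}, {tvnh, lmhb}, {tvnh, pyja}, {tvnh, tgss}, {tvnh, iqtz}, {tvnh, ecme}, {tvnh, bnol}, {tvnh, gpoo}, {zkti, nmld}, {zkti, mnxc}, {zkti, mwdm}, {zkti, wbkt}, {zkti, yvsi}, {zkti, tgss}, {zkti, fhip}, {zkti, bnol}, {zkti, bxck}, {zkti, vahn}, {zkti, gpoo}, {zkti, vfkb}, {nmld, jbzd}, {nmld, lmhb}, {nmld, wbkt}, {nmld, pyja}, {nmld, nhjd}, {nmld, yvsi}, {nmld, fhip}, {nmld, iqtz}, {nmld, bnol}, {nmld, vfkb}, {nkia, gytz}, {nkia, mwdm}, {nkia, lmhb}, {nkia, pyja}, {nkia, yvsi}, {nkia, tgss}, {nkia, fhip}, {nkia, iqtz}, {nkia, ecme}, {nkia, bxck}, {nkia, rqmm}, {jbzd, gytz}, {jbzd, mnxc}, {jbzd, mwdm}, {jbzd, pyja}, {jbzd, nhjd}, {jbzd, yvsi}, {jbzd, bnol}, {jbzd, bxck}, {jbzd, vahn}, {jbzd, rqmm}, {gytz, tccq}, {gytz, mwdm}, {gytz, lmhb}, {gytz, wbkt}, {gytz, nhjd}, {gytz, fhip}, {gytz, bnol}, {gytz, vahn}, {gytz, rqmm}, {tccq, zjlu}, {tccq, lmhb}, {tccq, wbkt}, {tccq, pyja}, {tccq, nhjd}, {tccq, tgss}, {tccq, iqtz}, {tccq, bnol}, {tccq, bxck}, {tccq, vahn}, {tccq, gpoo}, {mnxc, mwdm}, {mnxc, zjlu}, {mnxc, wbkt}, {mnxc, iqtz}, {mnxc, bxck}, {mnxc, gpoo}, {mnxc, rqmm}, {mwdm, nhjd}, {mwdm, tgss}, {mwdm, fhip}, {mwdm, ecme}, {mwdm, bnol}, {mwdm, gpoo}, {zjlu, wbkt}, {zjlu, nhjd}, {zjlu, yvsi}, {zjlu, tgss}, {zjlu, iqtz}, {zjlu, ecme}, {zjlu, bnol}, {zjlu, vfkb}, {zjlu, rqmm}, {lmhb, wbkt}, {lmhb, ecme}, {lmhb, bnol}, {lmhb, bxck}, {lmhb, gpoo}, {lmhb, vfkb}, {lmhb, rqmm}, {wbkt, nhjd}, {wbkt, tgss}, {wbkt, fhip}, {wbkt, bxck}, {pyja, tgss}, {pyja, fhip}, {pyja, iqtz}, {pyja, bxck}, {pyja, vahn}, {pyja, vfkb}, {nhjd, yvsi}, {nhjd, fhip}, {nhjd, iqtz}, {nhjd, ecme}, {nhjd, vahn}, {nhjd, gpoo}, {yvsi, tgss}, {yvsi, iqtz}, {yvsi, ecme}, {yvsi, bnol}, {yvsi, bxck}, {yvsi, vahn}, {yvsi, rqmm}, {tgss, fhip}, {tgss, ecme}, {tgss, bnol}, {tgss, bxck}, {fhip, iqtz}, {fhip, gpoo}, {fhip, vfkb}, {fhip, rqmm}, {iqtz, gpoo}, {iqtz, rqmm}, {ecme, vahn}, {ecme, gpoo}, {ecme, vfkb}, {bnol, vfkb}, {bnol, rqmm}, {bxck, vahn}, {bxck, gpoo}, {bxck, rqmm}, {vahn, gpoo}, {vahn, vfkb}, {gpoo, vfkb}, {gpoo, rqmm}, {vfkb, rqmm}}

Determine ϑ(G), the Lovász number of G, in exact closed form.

sqrt(29)

Vertex gytz has 14 neighbors: lwqf, otbk, tmet, nkia, jbzd, tccq, mwdm, lmhb, wbkt, nhjd, fhip, bnol, vahn, rqmm.
deg(mnxc) = 14; N(mnxc) = {lwqf, otbk, vuio, tmet, tvnh, zkti, jbzd, mwdm, zjlu, wbkt, iqtz, bxck, gpoo, rqmm}.
Vertex iqtz has 14 neighbors: lwqf, otbk, tvnh, nmld, nkia, tccq, mnxc, zjlu, pyja, nhjd, yvsi, fhip, gpoo, rqmm.
N(pyja) = {otbk, vuio, tmet, tvnh, nmld, nkia, jbzd, tccq, tgss, fhip, iqtz, bxck, vahn, vfkb}, |N(pyja)| = 14.
29-vertex 14-regular graph: Paley(29): SR with (k,λ,μ)=(14,6,7).
spec(A) ≈ [14.0, 2.192582, -3.192582] (distinct, 6 d.p.).
ϑ = −N·λ_min/(λ_max−λ_min) = −29·(-sqrt(29)/2 - 1/2)/(14−(-sqrt(29)/2 - 1/2)) = sqrt(29).
≈ 5.38516 (to 5 d.p.).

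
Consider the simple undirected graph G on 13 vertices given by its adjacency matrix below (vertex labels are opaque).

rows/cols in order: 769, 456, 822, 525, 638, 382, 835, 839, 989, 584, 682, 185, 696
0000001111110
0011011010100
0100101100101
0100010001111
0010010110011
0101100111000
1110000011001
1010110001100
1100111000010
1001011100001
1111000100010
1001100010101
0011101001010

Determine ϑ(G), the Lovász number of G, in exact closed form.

deg(835) = 6; N(835) = {769, 456, 822, 989, 584, 696}.
N(989) = {769, 456, 638, 382, 835, 185}, |N(989)| = 6.
deg(822) = 6; N(822) = {456, 638, 835, 839, 682, 696}.
Vertex 584 has 6 neighbors: 769, 525, 382, 835, 839, 696.
Every vertex has degree 6 (N=13); Paley(13): SR with (k,λ,μ)=(6,2,3).
Distinct eigenvalues (to 4 d.p.): [6.0, 1.3028, -2.3028].
With N=13: ϑ(G) = 13·(-(-sqrt(13)/2 - 1/2))/(6−(-sqrt(13)/2 - 1/2)) = sqrt(13).
Numerically 3.60555.

sqrt(13)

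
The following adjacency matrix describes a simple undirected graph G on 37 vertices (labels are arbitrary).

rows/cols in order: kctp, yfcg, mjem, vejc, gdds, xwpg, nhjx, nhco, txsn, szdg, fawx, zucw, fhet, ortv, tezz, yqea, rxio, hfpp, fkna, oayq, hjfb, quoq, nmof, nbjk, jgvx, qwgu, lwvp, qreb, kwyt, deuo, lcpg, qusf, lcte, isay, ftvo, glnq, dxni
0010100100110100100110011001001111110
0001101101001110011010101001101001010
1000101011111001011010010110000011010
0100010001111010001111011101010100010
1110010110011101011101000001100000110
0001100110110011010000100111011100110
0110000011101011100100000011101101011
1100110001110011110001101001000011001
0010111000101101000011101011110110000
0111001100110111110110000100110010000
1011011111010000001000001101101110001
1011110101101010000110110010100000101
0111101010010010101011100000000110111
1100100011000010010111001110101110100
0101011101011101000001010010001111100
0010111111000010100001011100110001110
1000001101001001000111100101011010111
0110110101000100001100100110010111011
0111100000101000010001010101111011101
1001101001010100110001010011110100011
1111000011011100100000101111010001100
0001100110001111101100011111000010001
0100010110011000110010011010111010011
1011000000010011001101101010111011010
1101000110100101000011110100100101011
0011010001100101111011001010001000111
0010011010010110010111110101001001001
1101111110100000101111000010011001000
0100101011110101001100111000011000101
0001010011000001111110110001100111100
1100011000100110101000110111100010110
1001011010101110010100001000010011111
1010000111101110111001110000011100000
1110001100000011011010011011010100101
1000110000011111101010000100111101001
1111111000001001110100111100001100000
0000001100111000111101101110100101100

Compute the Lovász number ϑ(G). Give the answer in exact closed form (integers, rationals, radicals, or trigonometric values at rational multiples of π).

Vertex isay has 18 neighbors: kctp, yfcg, mjem, nhjx, nhco, tezz, yqea, hfpp, fkna, hjfb, nbjk, jgvx, lwvp, qreb, deuo, qusf, ftvo, dxni.
Vertex glnq has 18 neighbors: kctp, yfcg, mjem, vejc, gdds, xwpg, nhjx, fhet, yqea, rxio, hfpp, oayq, nmof, nbjk, jgvx, qwgu, lcpg, qusf.
N(lcte) = {kctp, mjem, nhco, txsn, szdg, fawx, fhet, ortv, tezz, rxio, hfpp, fkna, quoq, nmof, nbjk, deuo, lcpg, qusf}, |N(lcte)| = 18.
deg(hfpp) = 18; N(hfpp) = {yfcg, mjem, gdds, xwpg, nhco, szdg, ortv, fkna, oayq, nmof, qwgu, lwvp, deuo, qusf, lcte, isay, glnq, dxni}.
G on 37 vertices is 18-regular; Paley(37): SR with (k,λ,μ)=(18,8,9).
spec(A) ≈ [18.0, 2.541, -3.541] (distinct, 3 d.p.).
−37·(-sqrt(37)/2 - 1/2) / ((18)−(-sqrt(37)/2 - 1/2)) = sqrt(37) = ϑ(G).
≈ 6.08276 (to 5 d.p.).

sqrt(37)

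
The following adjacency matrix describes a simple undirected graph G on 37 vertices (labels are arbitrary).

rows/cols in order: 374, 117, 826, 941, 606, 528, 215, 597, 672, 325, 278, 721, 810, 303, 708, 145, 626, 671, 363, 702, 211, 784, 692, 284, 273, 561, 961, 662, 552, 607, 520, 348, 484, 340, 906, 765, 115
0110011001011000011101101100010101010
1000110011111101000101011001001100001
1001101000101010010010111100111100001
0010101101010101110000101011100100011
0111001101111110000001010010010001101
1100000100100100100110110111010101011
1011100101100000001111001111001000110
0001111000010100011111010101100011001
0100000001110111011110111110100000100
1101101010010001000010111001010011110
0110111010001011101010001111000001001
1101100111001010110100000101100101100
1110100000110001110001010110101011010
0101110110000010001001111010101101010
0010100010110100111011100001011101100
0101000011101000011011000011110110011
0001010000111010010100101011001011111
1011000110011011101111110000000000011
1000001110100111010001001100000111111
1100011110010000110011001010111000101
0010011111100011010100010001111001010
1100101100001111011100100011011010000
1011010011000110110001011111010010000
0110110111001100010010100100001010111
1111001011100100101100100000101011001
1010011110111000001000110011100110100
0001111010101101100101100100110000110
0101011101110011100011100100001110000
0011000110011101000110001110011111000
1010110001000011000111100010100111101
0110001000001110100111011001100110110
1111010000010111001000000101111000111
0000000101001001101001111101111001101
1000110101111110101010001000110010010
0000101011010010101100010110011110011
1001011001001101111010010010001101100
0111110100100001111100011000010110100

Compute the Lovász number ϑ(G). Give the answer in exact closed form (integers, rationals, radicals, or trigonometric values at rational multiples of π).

N(115) = {117, 826, 941, 606, 528, 597, 278, 145, 626, 671, 363, 702, 284, 273, 607, 348, 484, 906}, |N(115)| = 18.
Vertex 215 has 18 neighbors: 374, 826, 941, 606, 597, 325, 278, 363, 702, 211, 784, 273, 561, 961, 662, 520, 906, 765.
N(765) = {374, 941, 528, 215, 325, 810, 303, 145, 626, 671, 363, 211, 284, 961, 520, 348, 340, 906}, |N(765)| = 18.
N(721) = {374, 117, 941, 606, 597, 672, 325, 810, 708, 626, 671, 702, 561, 662, 552, 348, 340, 906}, |N(721)| = 18.
18-regular, N=37; SR(37,18,8,9) — a Paley graph.
spec(A) ≈ [18.0, 2.54138, -3.54138] (distinct, 5 d.p.).
Lovász: ϑ = −37(-sqrt(37)/2 - 1/2)/(18+-(-sqrt(37)/2 - 1/2)) = sqrt(37).
Numerically 6.0827625.

sqrt(37)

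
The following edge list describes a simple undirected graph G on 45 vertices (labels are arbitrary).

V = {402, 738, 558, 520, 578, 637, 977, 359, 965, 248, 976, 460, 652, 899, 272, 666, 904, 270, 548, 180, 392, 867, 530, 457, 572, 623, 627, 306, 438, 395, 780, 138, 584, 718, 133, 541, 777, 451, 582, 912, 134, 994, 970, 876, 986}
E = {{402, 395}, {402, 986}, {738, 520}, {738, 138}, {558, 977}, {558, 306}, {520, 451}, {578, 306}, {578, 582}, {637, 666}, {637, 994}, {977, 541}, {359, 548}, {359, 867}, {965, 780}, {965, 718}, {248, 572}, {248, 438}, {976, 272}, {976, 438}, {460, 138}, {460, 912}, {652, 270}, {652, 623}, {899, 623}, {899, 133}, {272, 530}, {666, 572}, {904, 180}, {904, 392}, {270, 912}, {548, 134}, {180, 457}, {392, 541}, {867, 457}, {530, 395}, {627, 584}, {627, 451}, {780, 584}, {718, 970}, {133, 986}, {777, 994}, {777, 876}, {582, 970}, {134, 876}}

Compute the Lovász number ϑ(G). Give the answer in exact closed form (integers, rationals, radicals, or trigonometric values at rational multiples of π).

45*cos(pi/45)/(cos(pi/45) + 1)

N(777) = {994, 876}, |N(777)| = 2.
Vertex 530 has 2 neighbors: 272, 395.
deg(627) = 2; N(627) = {584, 451}.
N(780) = {965, 584}, |N(780)| = 2.
Every vertex has degree 2 (N=45); the odd cycle C_{45}.
Distinct eigenvalues (to 5 d.p.): [2.0, 1.98054, 1.92252, 1.82709, 1.6961, 1.53209, 1.33826, 1.11839, 0.87674, 0.61803, 0.3473, 0.0698, -0.20906, -0.48384, -0.74921, -1.0, -1.23132, -1.43868, -1.61803, -1.7659, -1.87939, -1.9563, -1.99513].
ϑ = −N·λ_min/(λ_max−λ_min) = −45·(-2*cos(pi/45))/(2−(-2*cos(pi/45))) = 45*cos(pi/45)/(cos(pi/45) + 1).
ϑ(G) ≈ 22.472562.
Sandwich: α(G)=22 ≤ ϑ(G)=45*cos(pi/45)/(cos(pi/45) + 1) ≤ χ(Ḡ)=23 (both strict).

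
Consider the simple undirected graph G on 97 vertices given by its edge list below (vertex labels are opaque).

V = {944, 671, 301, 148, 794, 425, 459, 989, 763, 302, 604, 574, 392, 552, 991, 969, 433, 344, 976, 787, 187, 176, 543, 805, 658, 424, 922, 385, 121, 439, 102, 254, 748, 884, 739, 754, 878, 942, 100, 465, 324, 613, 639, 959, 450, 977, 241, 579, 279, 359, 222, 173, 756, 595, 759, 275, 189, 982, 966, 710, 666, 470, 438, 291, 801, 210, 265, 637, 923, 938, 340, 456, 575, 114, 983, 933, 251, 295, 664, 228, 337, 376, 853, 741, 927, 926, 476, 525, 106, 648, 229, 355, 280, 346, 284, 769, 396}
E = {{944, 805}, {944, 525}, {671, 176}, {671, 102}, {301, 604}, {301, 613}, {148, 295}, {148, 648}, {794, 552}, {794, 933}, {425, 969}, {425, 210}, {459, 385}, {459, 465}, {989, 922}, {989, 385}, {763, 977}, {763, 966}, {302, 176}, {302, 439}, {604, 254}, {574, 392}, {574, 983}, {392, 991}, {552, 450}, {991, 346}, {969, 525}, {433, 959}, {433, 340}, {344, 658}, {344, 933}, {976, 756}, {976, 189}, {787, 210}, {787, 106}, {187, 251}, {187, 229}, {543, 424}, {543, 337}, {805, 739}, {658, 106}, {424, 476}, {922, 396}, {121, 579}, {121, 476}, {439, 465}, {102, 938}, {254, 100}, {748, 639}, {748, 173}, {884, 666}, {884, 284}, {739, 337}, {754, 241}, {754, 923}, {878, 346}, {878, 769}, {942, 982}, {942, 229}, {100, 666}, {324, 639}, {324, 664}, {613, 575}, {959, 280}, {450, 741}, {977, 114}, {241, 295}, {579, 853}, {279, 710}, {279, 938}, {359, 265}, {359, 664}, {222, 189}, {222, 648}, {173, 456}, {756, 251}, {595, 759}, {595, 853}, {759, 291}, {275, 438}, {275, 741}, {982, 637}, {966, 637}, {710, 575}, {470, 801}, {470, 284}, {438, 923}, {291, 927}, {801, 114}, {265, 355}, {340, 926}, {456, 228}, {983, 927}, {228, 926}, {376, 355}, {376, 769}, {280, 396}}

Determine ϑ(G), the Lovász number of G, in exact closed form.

deg(710) = 2; N(710) = {279, 575}.
Vertex 639 has 2 neighbors: 748, 324.
Vertex 604 has 2 neighbors: 301, 254.
Vertex 922 has 2 neighbors: 989, 396.
deg(v) = 2 for all v (|V|=97); the odd cycle C_{97}.
spec(A) ≈ [2.0, 1.9958, 1.9832, 1.9624, 1.9332, 1.896, 1.8508, 1.7979, 1.7374, 1.6697, 1.5949, 1.5134, 1.4256, 1.3318, 1.2325, 1.1279, 1.0186, 0.9051, 0.7878, 0.6671, 0.5437, 0.4179, 0.2905, 0.1618, 0.0324, -0.0971, -0.2262, -0.3544, -0.481, -0.6057, -0.7278, -0.8469, -0.9624, -1.0738, -1.1808, -1.2828, -1.3794, -1.4703, -1.555, -1.6331, -1.7044, -1.7686, -1.8253, -1.8744, -1.9156, -1.9488, -1.9738, -1.9906, -1.999] (distinct, 4 d.p.).
Lovász: ϑ = −97(-2*cos(pi/97))/(2+-(-1)*2*cos(pi/97)) = 97*cos(pi/97)/(cos(pi/97) + 1).
= 48.4872792… (decimal).
48 ≤ 97*cos(pi/97)/(cos(pi/97) + 1) ≤ 49: both strict.

97*cos(pi/97)/(cos(pi/97) + 1)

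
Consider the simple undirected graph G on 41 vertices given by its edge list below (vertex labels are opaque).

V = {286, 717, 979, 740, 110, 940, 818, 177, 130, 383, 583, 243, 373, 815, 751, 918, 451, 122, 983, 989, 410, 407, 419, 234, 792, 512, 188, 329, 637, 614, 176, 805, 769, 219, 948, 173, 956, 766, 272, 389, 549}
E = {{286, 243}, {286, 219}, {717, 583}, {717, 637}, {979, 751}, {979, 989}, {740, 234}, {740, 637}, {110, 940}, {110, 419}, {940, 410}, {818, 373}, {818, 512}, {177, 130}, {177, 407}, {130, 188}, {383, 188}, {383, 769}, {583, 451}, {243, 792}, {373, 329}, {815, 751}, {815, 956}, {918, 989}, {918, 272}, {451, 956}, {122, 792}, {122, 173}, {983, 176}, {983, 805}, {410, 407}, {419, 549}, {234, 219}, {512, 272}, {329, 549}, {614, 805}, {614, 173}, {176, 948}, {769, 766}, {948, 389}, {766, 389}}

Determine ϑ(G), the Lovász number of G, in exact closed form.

N(983) = {176, 805}, |N(983)| = 2.
N(815) = {751, 956}, |N(815)| = 2.
deg(940) = 2; N(940) = {110, 410}.
deg(637) = 2; N(637) = {717, 740}.
2-regular, N=41; a single 41-cycle (edge-transitive).
Distinct eigenvalues (to 6 d.p.): [2.0, 1.976561, 1.906793, 1.792331, 1.635859, 1.441043, 1.212451, 0.95544, 0.676034, 0.380782, 0.076605, -0.229367, -0.529963, -0.818137, -1.087135, -1.330651, -1.542978, -1.719139, -1.855005, -1.947391, -1.994132].
With N=41: ϑ(G) = 41·(-(-1)*2*cos(pi/41))/(2−(-2*cos(pi/41))) = 41*cos(pi/41)/(cos(pi/41) + 1).
ϑ(G) ≈ 20.469880.
Lovász sandwich 20 ≤ 41*cos(pi/41)/(cos(pi/41) + 1) ≤ 21: both strict.

41*cos(pi/41)/(cos(pi/41) + 1)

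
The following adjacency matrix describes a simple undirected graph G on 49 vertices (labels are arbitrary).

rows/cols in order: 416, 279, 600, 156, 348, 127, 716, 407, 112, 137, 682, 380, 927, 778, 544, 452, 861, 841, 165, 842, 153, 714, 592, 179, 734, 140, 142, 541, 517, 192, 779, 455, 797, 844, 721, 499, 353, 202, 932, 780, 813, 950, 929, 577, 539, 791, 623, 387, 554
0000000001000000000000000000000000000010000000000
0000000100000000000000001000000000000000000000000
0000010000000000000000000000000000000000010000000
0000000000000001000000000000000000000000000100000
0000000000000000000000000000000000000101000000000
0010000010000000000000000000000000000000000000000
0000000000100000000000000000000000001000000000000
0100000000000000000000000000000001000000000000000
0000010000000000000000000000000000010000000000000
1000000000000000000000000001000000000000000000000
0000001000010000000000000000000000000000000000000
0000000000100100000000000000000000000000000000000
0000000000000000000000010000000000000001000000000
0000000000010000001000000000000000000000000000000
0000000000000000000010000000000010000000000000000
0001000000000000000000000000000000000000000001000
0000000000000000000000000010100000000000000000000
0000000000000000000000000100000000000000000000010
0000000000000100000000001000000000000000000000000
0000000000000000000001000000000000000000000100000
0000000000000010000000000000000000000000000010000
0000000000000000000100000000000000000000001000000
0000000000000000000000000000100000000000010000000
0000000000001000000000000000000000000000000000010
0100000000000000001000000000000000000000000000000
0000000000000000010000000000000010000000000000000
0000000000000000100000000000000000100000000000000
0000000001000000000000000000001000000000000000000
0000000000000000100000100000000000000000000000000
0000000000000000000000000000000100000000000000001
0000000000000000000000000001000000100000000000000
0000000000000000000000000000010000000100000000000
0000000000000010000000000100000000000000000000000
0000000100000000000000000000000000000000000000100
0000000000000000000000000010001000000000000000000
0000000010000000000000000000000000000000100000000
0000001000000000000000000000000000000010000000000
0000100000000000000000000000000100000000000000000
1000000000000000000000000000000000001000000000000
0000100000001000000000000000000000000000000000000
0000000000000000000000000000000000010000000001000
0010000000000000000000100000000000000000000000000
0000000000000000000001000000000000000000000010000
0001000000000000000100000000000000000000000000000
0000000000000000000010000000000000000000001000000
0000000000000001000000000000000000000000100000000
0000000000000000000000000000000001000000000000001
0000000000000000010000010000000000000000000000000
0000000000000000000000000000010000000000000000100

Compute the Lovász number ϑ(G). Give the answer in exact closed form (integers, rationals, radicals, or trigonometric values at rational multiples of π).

49*cos(pi/49)/(cos(pi/49) + 1)

deg(544) = 2; N(544) = {153, 797}.
deg(592) = 2; N(592) = {517, 950}.
Vertex 387 has 2 neighbors: 841, 179.
Vertex 797 has 2 neighbors: 544, 140.
Every vertex has degree 2 (N=49); the odd cycle C_{49}.
A has 25 distinct eigenvalues ≈ [2.0, 1.98358, 1.93459, 1.853834, 1.742637, 1.602827, 1.436699, 1.24698, 1.036785, 0.809567, 0.569055, 0.3192, 0.064103, -0.192046, -0.445042, -0.69073, -0.925077, -1.144233, -1.344602, -1.522892, -1.676176, -1.801938, -1.898111, -1.963118, -1.995891].
−49·(-2*cos(pi/49)) / ((2)−(-2*cos(pi/49))) = 49*cos(pi/49)/(cos(pi/49) + 1) = ϑ(G).
≈ 24.474805 (to 6 d.p.).
Sandwich: α(G)=24 ≤ ϑ(G)=49*cos(pi/49)/(cos(pi/49) + 1) ≤ χ(Ḡ)=25 (both strict).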